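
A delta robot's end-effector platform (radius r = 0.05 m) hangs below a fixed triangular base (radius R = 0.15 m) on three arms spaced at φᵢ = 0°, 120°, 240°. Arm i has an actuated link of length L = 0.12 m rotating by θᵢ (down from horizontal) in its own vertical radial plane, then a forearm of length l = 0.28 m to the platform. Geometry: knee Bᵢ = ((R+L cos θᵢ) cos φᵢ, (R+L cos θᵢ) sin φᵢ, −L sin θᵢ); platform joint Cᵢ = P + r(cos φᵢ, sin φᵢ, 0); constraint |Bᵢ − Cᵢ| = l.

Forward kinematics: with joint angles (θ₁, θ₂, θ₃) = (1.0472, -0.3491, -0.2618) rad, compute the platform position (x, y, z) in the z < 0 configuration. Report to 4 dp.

(-0.1112, 0.0043, -0.1734)

O1 = (0.1600·cos0.0°, 0.1600·sin0.0°, -0.1039) = (0.1600, 0.0000, -0.1039)
φ2=120.0°: virtual centre (-0.1064, 0.1843, 0.0410), radius l
O3 = (0.2159·cos240.0°, 0.2159·sin240.0°, 0.0311) = (-0.1080, -0.1870, 0.0311)
eliminate P² terms by subtracting sphere 1 from 2 and 3
plane₁₂: -0.5328x+0.3685y+0.2899z = 0.0106
Cramer: x(z) = -0.0203+0.5241z;  y(z) = -0.0008-0.0291z
into |P−O₁|² = l²: 1.2755z² + 0.0189z + -0.0351 = 0;  Δ = 0.1793;  z = -0.1734 or 0.1586 → z<0 root = -0.1734
x = -0.1112, y = 0.0043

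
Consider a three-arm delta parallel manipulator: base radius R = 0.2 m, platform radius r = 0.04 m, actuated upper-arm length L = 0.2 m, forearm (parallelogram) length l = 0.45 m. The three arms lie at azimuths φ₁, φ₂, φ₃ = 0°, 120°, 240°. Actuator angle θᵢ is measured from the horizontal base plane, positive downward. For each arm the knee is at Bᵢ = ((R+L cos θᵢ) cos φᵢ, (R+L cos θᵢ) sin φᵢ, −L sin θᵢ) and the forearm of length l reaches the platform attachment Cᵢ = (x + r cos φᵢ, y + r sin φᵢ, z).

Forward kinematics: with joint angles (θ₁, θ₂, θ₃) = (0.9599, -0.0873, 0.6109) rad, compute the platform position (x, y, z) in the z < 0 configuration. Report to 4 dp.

φ1=0.0°: virtual centre (0.2747, 0.0000, -0.1638), radius l
O2 = (0.3592·cos120.0°, 0.3592·sin120.0°, 0.0174) = (-0.1796, 0.3111, 0.0174)
φ3=240.0°: virtual centre (-0.1619, -0.2804, -0.1147), radius l
|O₂|²−|O₁|² = 0.0270;  |O₃|²−|O₁|² = 0.0157
linear system: -0.9087x+0.6222y = 0.0270−0.3625z; -0.8733x+-0.5609y = 0.0157−0.0982z
det = 1.0530;  x = -0.0237+0.2511z,  y = 0.0089+-0.2159z
into |P−O₁|² = l²: 1.1097z² + 0.1739z + -0.0865 = 0;  Δ = 0.4144;  z = -0.3684 or 0.2117 → z<0 root = -0.3684
x = -0.1162, y = 0.0884

(-0.1162, 0.0884, -0.3684)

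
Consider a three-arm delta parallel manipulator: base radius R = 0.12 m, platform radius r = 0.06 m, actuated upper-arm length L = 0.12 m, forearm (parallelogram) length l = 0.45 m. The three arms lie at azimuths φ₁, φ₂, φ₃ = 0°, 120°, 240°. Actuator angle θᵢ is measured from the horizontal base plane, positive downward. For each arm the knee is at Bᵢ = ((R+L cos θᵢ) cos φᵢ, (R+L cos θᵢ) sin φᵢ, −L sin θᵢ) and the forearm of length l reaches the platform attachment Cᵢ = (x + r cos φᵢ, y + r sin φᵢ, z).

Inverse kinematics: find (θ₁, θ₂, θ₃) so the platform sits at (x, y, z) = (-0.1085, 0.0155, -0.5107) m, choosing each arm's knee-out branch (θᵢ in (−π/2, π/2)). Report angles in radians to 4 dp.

θ₁ = 1.2218, θ₂ = 0.6982, θ₃ = 0.7855

arm 1 (φ=0.0°): x'=-0.1085, y'=0.0155
  A cos θ + B sin θ = C:  0.1685·cos θ + -0.5107·sin θ = -0.4223
  γ=atan2(-0.5107,0.1685)=-1.2521;  ψ=arccos(-0.7852)=2.4739;  θ1=γ+ψ≈1.2218
arm 2 (φ=120.0°): x'=0.0677, y'=0.0862
  A=-0.0077, B=-0.5107, C=(l²−L²−A²−y'²−z²)/(2L)=-0.3342
  θ2 = atan2(B,A) + arccos(C/0.5108) = 0.6982
rotate P by −φ3: (0.0408, -0.1017, -0.5107)
  A cos θ + B sin θ = C:  0.0192·cos θ + -0.5107·sin θ = -0.3476
  √(A²+B²)=0.5111;  θ3 = -1.5333+2.3188 ≈ 0.7855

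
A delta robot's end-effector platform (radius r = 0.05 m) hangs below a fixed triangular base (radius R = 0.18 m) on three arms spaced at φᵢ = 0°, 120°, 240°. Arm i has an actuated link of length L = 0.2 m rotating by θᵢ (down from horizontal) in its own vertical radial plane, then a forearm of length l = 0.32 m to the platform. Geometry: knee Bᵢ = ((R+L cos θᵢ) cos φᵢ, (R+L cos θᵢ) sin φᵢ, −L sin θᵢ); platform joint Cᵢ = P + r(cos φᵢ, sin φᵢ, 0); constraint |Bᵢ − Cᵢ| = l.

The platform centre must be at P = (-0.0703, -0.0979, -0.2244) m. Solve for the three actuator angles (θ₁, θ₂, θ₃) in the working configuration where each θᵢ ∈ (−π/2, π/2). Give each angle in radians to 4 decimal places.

θ₁ = 1.0471, θ₂ = 0.9597, θ₃ = -0.0869

φ1=0.0° → target in arm frame (-0.0703, -0.0979)
  A=0.2003, B=-0.2244, C=(l²−L²−A²−y'²−z²)/(2L)=-0.0941
  γ=atan2(-0.2244,0.2003)=-0.8421;  ψ=arccos(-0.3130)=1.8892;  θ1=γ+ψ≈1.0471
rotate P by −φ2: (-0.0496, 0.1098, -0.2244)
  A cos θ + B sin θ = C:  0.1796·cos θ + -0.2244·sin θ = -0.0807
  θ2 = atan2(B,A) + arccos(C/0.2874) = 0.9597
arm 3 (φ=240.0°): x'=0.1199, y'=-0.0119
  e−x'=0.0101;  (l²−L²−(e−x')²−y'²−z²)/2L = 0.0295
  √(A²+B²)=0.2246;  θ3 = -1.5260+1.4391 ≈ -0.0869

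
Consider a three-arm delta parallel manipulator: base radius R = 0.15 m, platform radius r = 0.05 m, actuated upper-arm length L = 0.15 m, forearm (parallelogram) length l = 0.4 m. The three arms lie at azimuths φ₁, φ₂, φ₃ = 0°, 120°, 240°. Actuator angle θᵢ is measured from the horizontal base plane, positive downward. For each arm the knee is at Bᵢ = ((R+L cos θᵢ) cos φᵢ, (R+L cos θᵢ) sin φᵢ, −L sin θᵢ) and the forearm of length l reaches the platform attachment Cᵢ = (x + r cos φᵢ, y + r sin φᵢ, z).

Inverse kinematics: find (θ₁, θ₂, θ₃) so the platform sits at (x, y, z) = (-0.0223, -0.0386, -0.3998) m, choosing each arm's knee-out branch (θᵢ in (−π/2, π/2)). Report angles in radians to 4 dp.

rotate P by −φ1: (-0.0223, -0.0386, -0.3998)
  e−x'=0.1223;  (l²−L²−(e−x')²−y'²−z²)/2L = -0.1293
  θ1 = atan2(B,A) + arccos(C/0.4181) = 0.6113
φ2=120.0° → target in arm frame (-0.0223, 0.0386)
  e−x'=0.1223;  (l²−L²−(e−x')²−y'²−z²)/2L = -0.1293
  θ2 = atan2(B,A) + arccos(C/0.4181) = 0.6112
arm 3 (φ=240.0°): x'=0.0446, y'=0.0000
  A cos θ + B sin θ = C:  0.0554·cos θ + -0.3998·sin θ = -0.0847
  √(A²+B²)=0.4036;  θ3 = -1.4331+1.7822 ≈ 0.3492

θ₁ = 0.6113, θ₂ = 0.6112, θ₃ = 0.3492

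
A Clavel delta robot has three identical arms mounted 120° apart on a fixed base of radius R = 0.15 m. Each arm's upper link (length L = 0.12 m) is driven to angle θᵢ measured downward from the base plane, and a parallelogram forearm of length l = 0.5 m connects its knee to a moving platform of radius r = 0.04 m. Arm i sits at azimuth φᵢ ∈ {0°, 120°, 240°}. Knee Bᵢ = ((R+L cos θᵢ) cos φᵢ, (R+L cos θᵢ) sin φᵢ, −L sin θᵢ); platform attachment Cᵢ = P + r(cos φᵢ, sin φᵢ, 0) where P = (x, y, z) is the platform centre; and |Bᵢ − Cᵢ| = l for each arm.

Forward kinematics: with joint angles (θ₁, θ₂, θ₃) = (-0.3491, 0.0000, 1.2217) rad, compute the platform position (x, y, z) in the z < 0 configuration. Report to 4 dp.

S1 = (0.2228·cos0.0°, 0.2228·sin0.0°, 0.0410) = (0.2228, 0.0000, 0.0410)
S2 = (0.2300·cos120.0°, 0.2300·sin120.0°, 0.0000) = (-0.1150, 0.1992, 0.0000)
φ3=240.0°: virtual centre (-0.0755, -0.1308, -0.1128), radius l
subtract pairs → two planes through P
plane₁₂: -0.6755x+0.3984y+-0.0821z = 0.0016
Cramer: x(z) = 0.0142-0.3476z;  y(z) = 0.0280-0.3833z
sphere 1 gives Az²+Bz+C=0 with A=1.2677, B=0.0414, C=-0.2040;  B²−4AC=1.0362;  roots -0.4178, 0.3852;  negative root z = -0.4178
x = 0.1594, y = 0.1882

(0.1594, 0.1882, -0.4178)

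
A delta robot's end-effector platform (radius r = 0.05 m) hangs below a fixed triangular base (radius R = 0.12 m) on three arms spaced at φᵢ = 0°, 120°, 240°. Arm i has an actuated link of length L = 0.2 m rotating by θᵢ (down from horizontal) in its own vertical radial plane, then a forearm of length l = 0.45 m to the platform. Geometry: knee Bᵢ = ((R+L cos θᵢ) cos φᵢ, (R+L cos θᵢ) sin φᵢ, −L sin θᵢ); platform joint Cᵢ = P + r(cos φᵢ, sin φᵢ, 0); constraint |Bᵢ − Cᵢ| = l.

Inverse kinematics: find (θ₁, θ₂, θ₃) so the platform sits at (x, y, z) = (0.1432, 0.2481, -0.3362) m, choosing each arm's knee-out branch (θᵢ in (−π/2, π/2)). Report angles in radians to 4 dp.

φ1=0.0° → target in arm frame (0.1432, 0.2481)
  A=-0.0732, B=-0.3362, C=(l²−L²−A²−y'²−z²)/(2L)=-0.0436
  θ1 = atan2(B,A) + arccos(C/0.3441) = -0.0873
rotate P by −φ2: (0.1433, -0.2481, -0.3362)
  e−x'=-0.0733;  (l²−L²−(e−x')²−y'²−z²)/2L = -0.0436
  θ2 = atan2(B,A) + arccos(C/0.3441) = -0.0875
φ3=240.0° → target in arm frame (-0.2865, 0.0000)
  A=0.3565, B=-0.3362, C=(l²−L²−A²−y'²−z²)/(2L)=-0.1940
  √(A²+B²)=0.4900;  θ3 = -0.7562+1.9778 ≈ 1.2217

θ₁ = -0.0873, θ₂ = -0.0875, θ₃ = 1.2217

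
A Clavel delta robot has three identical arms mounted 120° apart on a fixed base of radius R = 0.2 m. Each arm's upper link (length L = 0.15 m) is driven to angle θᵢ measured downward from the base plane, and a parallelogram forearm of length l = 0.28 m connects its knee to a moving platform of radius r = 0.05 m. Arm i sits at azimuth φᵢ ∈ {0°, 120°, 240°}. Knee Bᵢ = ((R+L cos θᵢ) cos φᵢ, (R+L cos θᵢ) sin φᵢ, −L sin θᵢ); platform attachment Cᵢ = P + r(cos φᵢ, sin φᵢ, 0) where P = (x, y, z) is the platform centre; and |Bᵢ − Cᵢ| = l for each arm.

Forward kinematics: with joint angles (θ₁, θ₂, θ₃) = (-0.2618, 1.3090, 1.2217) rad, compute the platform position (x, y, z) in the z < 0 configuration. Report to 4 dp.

(0.1223, -0.0099, -0.1815)

S1 = (0.2949·cos0.0°, 0.2949·sin0.0°, 0.0388) = (0.2949, 0.0000, 0.0388)
S2 = (0.1888·cos120.0°, 0.1888·sin120.0°, -0.1449) = (-0.0944, 0.1635, -0.1449)
S3 = (0.2013·cos240.0°, 0.2013·sin240.0°, -0.1410) = (-0.1007, -0.1743, -0.1410)
subtract pairs → two planes through P
plane₁₂: -0.7786x+0.3271y+-0.3674z = -0.0318
Cramer: x(z) = 0.0382-0.4634z;  y(z) = -0.0062+0.0202z
quadratic in z: (1.2152)z²+(0.1600)z+(-0.0110)=0, √Δ=0.2811 → z ∈ {-0.1815, 0.0498}; z = -0.1815 (taking z<0)
x = 0.1223, y = -0.0099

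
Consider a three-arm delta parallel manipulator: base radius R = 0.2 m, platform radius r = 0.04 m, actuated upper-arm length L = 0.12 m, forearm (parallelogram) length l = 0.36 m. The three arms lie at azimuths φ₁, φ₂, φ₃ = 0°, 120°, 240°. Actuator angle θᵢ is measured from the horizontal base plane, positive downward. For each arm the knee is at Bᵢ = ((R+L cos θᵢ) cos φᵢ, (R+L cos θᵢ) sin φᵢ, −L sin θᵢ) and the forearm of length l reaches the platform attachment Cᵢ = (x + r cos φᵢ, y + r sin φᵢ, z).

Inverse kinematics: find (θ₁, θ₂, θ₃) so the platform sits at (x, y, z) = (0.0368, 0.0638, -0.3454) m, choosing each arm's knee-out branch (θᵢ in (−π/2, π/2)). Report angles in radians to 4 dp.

θ₁ = 0.6111, θ₂ = 0.6108, θ₃ = 1.2214

rotate P by −φ1: (0.0368, 0.0638, -0.3454)
  A=0.1232, B=-0.3454, C=(l²−L²−A²−y'²−z²)/(2L)=-0.0973
  √(A²+B²)=0.3667;  θ1 = -1.2282+1.8393 ≈ 0.6111
arm 2 (φ=120.0°): x'=0.0369, y'=-0.0638
  e−x'=0.1231;  (l²−L²−(e−x')²−y'²−z²)/2L = -0.0972
  γ=atan2(-0.3454,0.1231)=-1.2283;  ψ=arccos(-0.2651)=1.8391;  θ2=γ+ψ≈0.6108
arm 3 (φ=240.0°): x'=-0.0737, y'=0.0000
  A cos θ + B sin θ = C:  0.2337·cos θ + -0.3454·sin θ = -0.2446
  γ=atan2(-0.3454,0.2337)=-0.9760;  ψ=arccos(-0.5865)=2.1975;  θ3=γ+ψ≈1.2214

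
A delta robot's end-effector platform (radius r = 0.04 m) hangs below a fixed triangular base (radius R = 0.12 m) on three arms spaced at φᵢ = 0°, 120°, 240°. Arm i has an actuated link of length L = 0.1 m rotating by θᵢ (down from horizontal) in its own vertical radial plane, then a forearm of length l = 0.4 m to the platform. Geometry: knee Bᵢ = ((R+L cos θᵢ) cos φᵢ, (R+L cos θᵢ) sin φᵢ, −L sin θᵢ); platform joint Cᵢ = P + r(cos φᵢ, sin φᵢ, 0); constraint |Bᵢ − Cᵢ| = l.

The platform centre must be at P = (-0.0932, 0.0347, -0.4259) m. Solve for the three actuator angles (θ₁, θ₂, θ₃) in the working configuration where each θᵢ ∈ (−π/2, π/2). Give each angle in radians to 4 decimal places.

θ₁ = 1.1350, θ₂ = 0.4367, θ₃ = 0.6982

φ1=0.0° → target in arm frame (-0.0932, 0.0347)
  A=0.1732, B=-0.4259, C=(l²−L²−A²−y'²−z²)/(2L)=-0.3130
  √(A²+B²)=0.4598;  θ1 = -1.1846+2.3195 ≈ 1.1350
arm 2 (φ=120.0°): x'=0.0767, y'=0.0634
  A=0.0033, B=-0.4259, C=(l²−L²−A²−y'²−z²)/(2L)=-0.1771
  √(A²+B²)=0.4259;  θ2 = -1.5629+1.9996 ≈ 0.4367
arm 3 (φ=240.0°): x'=0.0165, y'=-0.0981
  e−x'=0.0635;  (l²−L²−(e−x')²−y'²−z²)/2L = -0.2252
  √(A²+B²)=0.4306;  θ3 = -1.4229+2.1211 ≈ 0.6982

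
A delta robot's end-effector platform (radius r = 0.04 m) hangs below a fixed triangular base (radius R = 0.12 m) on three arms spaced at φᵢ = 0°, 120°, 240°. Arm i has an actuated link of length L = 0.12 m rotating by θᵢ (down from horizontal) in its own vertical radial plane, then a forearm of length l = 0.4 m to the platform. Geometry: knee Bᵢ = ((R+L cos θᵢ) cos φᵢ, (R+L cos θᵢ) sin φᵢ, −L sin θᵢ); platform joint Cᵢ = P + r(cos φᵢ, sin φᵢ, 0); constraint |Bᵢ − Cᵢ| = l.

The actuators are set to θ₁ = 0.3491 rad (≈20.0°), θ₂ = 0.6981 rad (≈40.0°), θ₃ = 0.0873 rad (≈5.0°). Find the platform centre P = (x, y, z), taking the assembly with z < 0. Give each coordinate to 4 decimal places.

φ1=0.0°: virtual centre (0.1928, 0.0000, -0.0410), radius l
arm 2 at φ=120.0°: e+L cos θ2 = 0.1719;  centre 2 = (-0.0860, 0.1489, -0.0771)
arm 3 at φ=240.0°: e+L cos θ3 = 0.1995;  centre 3 = (-0.0998, -0.1728, -0.0105)
eliminate P² terms by subtracting sphere 1 from 2 and 3
plane₁₂: -0.5575x+0.2978y+-0.0722z = -0.0033
det = 0.3669;  x = 0.0023+-0.0183z,  y = -0.0070+0.2080z
into |P−centre ₁|² = l²: 1.0436z² + 0.0862z + -0.1220 = 0;  Δ = 0.5166;  z = -0.3856 or 0.3031 → z<0 root = -0.3856
x = 0.0093, y = -0.0872

(0.0093, -0.0872, -0.3856)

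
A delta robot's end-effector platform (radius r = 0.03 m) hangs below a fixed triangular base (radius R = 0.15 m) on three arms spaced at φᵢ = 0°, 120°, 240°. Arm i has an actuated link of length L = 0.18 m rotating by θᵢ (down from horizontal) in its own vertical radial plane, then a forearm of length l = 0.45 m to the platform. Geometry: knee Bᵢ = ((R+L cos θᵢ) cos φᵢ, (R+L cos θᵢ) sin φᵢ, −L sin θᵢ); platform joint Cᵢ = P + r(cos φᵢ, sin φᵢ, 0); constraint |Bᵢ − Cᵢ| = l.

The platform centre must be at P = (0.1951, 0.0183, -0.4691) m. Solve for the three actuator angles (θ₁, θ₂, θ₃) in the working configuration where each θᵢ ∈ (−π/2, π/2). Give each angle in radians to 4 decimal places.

rotate P by −φ1: (0.1951, 0.0183, -0.4691)
  A cos θ + B sin θ = C:  -0.0751·cos θ + -0.4691·sin θ = -0.1554
  √(A²+B²)=0.4751;  θ1 = -1.7295+1.9039 ≈ 0.1744
arm 2 (φ=120.0°): x'=-0.0817, y'=-0.1781
  A cos θ + B sin θ = C:  0.2017·cos θ + -0.4691·sin θ = -0.3399
  θ2 = atan2(B,A) + arccos(C/0.5106) = 1.1344
φ3=240.0° → target in arm frame (-0.1134, 0.1598)
  A cos θ + B sin θ = C:  0.2334·cos θ + -0.4691·sin θ = -0.3610
  γ=atan2(-0.4691,0.2334)=-1.1091;  ψ=arccos(-0.6890)=2.3310;  θ3=γ+ψ≈1.2218

θ₁ = 0.1744, θ₂ = 1.1344, θ₃ = 1.2218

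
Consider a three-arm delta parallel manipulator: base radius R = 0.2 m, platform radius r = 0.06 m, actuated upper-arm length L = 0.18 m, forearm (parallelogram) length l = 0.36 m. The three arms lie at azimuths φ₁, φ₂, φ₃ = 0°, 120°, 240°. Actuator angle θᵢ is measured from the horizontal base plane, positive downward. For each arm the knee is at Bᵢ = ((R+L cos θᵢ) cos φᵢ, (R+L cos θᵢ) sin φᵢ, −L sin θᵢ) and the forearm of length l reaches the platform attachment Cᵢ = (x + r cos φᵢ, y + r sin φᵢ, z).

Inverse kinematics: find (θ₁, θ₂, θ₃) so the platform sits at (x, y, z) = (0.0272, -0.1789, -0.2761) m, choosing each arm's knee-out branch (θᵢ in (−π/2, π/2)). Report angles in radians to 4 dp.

φ1=0.0° → target in arm frame (0.0272, -0.1789)
  A=0.1128, B=-0.2761, C=(l²−L²−A²−y'²−z²)/(2L)=-0.0660
  √(A²+B²)=0.2983;  θ1 = -1.1829+1.7939 ≈ 0.6110
φ2=120.0° → target in arm frame (-0.1685, 0.0659)
  e−x'=0.3085;  (l²−L²−(e−x')²−y'²−z²)/2L = -0.2182
  γ=atan2(-0.2761,0.3085)=-0.7300;  ψ=arccos(-0.5271)=2.1260;  θ2=γ+ψ≈1.3960
rotate P by −φ3: (0.1413, 0.1130, -0.2761)
  e−x'=-0.0013;  (l²−L²−(e−x')²−y'²−z²)/2L = 0.0228
  √(A²+B²)=0.2761;  θ3 = -1.5756+1.4882 ≈ -0.0874

θ₁ = 0.6110, θ₂ = 1.3960, θ₃ = -0.0874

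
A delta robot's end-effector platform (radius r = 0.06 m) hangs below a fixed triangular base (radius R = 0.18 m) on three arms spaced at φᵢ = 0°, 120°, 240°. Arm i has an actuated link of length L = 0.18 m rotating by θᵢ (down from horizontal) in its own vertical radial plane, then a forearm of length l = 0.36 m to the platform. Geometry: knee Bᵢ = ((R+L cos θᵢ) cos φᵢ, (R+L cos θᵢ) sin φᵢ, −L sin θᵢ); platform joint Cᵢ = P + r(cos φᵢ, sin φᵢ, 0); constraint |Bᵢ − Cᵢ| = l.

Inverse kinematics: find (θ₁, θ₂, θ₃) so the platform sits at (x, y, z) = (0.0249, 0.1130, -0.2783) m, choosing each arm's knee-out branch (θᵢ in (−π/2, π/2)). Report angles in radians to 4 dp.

φ1=0.0° → target in arm frame (0.0249, 0.1130)
  e−x'=0.0951;  (l²−L²−(e−x')²−y'²−z²)/2L = -0.0057
  √(A²+B²)=0.2941;  θ1 = -1.2415+1.5903 ≈ 0.3488
φ2=120.0° → target in arm frame (0.0854, -0.0781)
  e−x'=0.0346;  (l²−L²−(e−x')²−y'²−z²)/2L = 0.0346
  √(A²+B²)=0.2804;  θ2 = -1.4471+1.4471 ≈ -0.0001
rotate P by −φ3: (-0.1103, -0.0349, -0.2783)
  A cos θ + B sin θ = C:  0.2303·cos θ + -0.2783·sin θ = -0.0959
  γ=atan2(-0.2783,0.2303)=-0.8795;  ψ=arccos(-0.2654)=1.8394;  θ3=γ+ψ≈0.9599

θ₁ = 0.3488, θ₂ = -0.0001, θ₃ = 0.9599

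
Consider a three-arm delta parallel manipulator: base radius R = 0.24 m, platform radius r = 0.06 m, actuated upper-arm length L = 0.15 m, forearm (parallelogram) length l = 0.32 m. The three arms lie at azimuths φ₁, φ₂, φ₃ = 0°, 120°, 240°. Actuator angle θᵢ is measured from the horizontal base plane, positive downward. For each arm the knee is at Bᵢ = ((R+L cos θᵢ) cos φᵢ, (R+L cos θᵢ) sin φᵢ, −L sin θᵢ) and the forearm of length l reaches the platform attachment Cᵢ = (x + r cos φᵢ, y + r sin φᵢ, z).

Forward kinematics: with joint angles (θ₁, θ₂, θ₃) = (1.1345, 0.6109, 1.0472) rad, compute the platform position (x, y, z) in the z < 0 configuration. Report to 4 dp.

φ1=0.0°: virtual centre (0.2434, 0.0000, -0.1359), radius l
φ2=120.0°: virtual centre (-0.1514, 0.2623, -0.0860), radius l
φ3=240.0°: virtual centre (-0.1275, -0.2208, -0.1299), radius l
subtract pairs → two planes through P
[-0.7896 0.5246 0.0998]·P = 0.0214;  [-0.7418 -0.4417 0.0121]·P = 0.0042
Cramer: x(z) = -0.0158+0.0683z;  y(z) = 0.0171-0.0874z
sphere 1 gives Az²+Bz+C=0 with A=1.0123, B=0.2335, C=-0.0165;  B²−4AC=0.1211;  roots -0.2872, 0.0566;  negative root z = -0.2872
x = -0.0354, y = 0.0422

(-0.0354, 0.0422, -0.2872)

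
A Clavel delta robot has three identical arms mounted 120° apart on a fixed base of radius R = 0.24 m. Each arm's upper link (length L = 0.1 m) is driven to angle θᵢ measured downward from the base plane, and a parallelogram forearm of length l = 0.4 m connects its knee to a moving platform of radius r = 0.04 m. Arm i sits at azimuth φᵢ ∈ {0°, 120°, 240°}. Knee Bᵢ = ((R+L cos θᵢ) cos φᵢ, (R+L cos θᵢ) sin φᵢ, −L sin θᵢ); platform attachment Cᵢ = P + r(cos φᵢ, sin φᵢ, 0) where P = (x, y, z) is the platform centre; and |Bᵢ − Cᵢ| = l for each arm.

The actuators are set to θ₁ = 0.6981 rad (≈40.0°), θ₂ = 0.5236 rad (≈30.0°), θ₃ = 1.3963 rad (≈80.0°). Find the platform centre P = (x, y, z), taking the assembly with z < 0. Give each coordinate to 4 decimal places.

O1 = (0.2766·cos0.0°, 0.2766·sin0.0°, -0.0643) = (0.2766, 0.0000, -0.0643)
arm 2 at φ=120.0°: ρ2 = 0.2866;  O2 = (-0.1433, 0.2482, -0.0500)
O3 = (0.2174·cos240.0°, 0.2174·sin240.0°, -0.0985) = (-0.1087, -0.1882, -0.0985)
eliminate P² terms by subtracting sphere 1 from 2 and 3
plane₁₂: -0.8398x+0.4964y+0.0286z = 0.0040
det = 0.6987;  x = 0.0147+-0.0332z,  y = 0.0329+-0.1137z
quadratic in z: (1.0140)z²+(0.1385)z+(-0.0862)=0, √Δ=0.6072 → z ∈ {-0.3677, 0.2311}; z = -0.3677 (taking z<0)
x = 0.0269, y = 0.0747

(0.0269, 0.0747, -0.3677)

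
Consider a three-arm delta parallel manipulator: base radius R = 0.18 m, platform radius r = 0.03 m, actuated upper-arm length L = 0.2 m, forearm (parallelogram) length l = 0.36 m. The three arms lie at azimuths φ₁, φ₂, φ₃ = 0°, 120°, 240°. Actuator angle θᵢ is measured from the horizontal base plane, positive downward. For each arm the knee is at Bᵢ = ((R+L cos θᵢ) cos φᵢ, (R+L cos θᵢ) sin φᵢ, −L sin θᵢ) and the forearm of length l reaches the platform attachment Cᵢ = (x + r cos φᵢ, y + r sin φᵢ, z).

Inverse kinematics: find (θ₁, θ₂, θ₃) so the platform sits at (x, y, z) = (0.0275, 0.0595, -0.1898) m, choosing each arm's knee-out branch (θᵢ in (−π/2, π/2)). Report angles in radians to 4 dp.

θ₁ = 0.1750, θ₂ = 0.0871, θ₃ = 0.7855

rotate P by −φ1: (0.0275, 0.0595, -0.1898)
  e−x'=0.1225;  (l²−L²−(e−x')²−y'²−z²)/2L = 0.0876
  γ=atan2(-0.1898,0.1225)=-0.9977;  ψ=arccos(0.3877)=1.1727;  θ1=γ+ψ≈0.1750
φ2=120.0° → target in arm frame (0.0378, -0.0536)
  A cos θ + B sin θ = C:  0.1122·cos θ + -0.1898·sin θ = 0.0953
  θ2 = atan2(B,A) + arccos(C/0.2205) = 0.0871
arm 3 (φ=240.0°): x'=-0.0653, y'=-0.0059
  A=0.2153, B=-0.1898, C=(l²−L²−A²−y'²−z²)/(2L)=0.0180
  γ=atan2(-0.1898,0.2153)=-0.7226;  ψ=arccos(0.0627)=1.5081;  θ3=γ+ψ≈0.7855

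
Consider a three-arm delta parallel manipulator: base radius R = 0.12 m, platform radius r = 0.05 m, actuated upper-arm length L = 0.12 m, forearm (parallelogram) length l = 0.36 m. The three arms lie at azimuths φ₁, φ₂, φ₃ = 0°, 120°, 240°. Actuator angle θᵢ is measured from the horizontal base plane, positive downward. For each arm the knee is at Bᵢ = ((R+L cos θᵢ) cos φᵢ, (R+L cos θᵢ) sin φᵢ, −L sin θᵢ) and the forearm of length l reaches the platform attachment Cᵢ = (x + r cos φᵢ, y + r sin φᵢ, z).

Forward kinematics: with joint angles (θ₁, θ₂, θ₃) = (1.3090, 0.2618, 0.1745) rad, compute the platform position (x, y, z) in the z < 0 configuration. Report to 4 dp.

(-0.1853, -0.0104, -0.3339)

φ1=0.0°: virtual centre (0.1011, 0.0000, -0.1159), radius l
arm 2 at φ=120.0°: e+L cos θ2 = 0.1859;  centre 2 = (-0.0930, 0.1610, -0.0311)
arm 3 at φ=240.0°: e+L cos θ3 = 0.1882;  centre 3 = (-0.0941, -0.1630, -0.0208)
eliminate P² terms by subtracting sphere 1 from 2 and 3
plane₁₂: -0.3880x+0.3220y+0.1697z = 0.0119
det = 0.2521;  x = -0.0309+0.4622z,  y = -0.0004+0.0299z
into |P−centre ₁|² = l²: 1.2145z² + 0.1098z + -0.0987 = 0;  Δ = 0.4918;  z = -0.3339 or 0.2435 → z<0 root = -0.3339
x = -0.1853, y = -0.0104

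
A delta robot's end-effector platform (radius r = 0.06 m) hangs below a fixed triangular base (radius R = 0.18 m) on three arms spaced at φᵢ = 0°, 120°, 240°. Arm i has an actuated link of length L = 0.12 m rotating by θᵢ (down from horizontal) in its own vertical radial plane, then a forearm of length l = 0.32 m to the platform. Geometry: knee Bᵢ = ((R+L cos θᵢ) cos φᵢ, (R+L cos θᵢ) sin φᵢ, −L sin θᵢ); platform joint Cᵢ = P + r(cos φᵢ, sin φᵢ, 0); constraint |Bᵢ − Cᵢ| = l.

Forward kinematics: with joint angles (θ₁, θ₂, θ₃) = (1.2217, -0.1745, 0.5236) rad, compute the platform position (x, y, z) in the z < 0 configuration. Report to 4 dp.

φ1=0.0°: virtual centre (0.1610, 0.0000, -0.1128), radius l
arm 2 at φ=120.0°: ρ2 = 0.2382;  O2 = (-0.1191, 0.2063, 0.0208)
φ3=240.0°: virtual centre (-0.1120, -0.1939, -0.0600), radius l
|O₂|²−|O₁|² = 0.0185;  |O₃|²−|O₁|² = 0.0151
linear system: -0.5603x+0.4125y = 0.0185−0.2672z; -0.5460x+-0.3878y = 0.0151−0.1055z
det = 0.4425;  x = -0.0303+0.3325z,  y = 0.0037+-0.1961z
quadratic in z: (1.1490)z²+(0.0968)z+(-0.0531)=0, √Δ=0.5032 → z ∈ {-0.2611, 0.1769}; z = -0.2611 (taking z<0)
x = -0.1171, y = 0.0549

(-0.1171, 0.0549, -0.2611)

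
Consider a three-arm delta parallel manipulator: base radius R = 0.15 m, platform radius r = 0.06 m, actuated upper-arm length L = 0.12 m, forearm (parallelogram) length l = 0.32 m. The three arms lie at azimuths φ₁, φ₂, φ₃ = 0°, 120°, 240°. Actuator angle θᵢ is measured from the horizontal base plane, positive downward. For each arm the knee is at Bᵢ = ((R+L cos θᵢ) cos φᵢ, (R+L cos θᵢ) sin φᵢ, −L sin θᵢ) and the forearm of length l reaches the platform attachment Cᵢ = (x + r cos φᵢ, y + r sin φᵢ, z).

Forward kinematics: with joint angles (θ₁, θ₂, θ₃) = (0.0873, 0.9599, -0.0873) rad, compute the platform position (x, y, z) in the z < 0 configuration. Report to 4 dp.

S1 = (0.2095·cos0.0°, 0.2095·sin0.0°, -0.0105) = (0.2095, 0.0000, -0.0105)
arm 2 at φ=120.0°: ρ2 = 0.1588;  S2 = (-0.0794, 0.1376, -0.0983)
S3 = (0.2095·cos240.0°, 0.2095·sin240.0°, 0.0105) = (-0.1048, -0.1815, 0.0105)
eliminate P² terms by subtracting sphere 1 from 2 and 3
linear system: -0.5779x+0.2751y = -0.0091−-0.1757z; -0.6286x+-0.3629y = 0.0000−0.0419z
det = 0.3827;  x = 0.0087+-0.1365z,  y = -0.0150+0.3518z
into |P−S₁|² = l²: 1.1424z² + 0.0652z + -0.0617 = 0;  Δ = 0.2862;  z = -0.2627 or 0.2056 → z<0 root = -0.2627
x = 0.0445, y = -0.1074

(0.0445, -0.1074, -0.2627)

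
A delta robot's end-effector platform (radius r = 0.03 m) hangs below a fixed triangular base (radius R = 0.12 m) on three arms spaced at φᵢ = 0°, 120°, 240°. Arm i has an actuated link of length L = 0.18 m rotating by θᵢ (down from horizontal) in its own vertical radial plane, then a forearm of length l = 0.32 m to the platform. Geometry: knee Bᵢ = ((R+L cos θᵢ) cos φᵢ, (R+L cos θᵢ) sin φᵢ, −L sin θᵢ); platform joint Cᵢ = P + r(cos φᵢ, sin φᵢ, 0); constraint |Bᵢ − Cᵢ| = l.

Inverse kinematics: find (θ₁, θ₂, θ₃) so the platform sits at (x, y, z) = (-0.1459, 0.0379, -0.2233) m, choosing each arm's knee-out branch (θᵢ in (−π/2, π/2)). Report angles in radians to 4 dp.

φ1=0.0° → target in arm frame (-0.1459, 0.0379)
  A=0.2359, B=-0.2233, C=(l²−L²−A²−y'²−z²)/(2L)=-0.1026
  √(A²+B²)=0.3248;  θ1 = -0.7580+1.8923 ≈ 1.1343
φ2=120.0° → target in arm frame (0.1058, 0.1074)
  A cos θ + B sin θ = C:  -0.0158·cos θ + -0.2233·sin θ = 0.0232
  θ2 = atan2(B,A) + arccos(C/0.2239) = -0.1744
arm 3 (φ=240.0°): x'=0.0401, y'=-0.1453
  A cos θ + B sin θ = C:  0.0499·cos θ + -0.2233·sin θ = -0.0096
  γ=atan2(-0.2233,0.0499)=-1.3511;  ψ=arccos(-0.0420)=1.6129;  θ3=γ+ψ≈0.2618

θ₁ = 1.1343, θ₂ = -0.1744, θ₃ = 0.2618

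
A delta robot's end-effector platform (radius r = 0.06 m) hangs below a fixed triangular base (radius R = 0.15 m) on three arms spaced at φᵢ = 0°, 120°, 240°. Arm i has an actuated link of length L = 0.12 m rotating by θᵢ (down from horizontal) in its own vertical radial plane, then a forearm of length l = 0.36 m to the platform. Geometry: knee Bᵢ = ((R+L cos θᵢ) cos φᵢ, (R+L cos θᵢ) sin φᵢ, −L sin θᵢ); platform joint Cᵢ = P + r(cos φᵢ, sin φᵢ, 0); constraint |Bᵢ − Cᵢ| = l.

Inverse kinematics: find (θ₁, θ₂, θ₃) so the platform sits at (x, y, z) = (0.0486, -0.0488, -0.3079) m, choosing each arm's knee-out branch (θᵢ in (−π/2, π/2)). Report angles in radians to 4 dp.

θ₁ = -0.0868, θ₂ = 0.5238, θ₃ = 0.0872

arm 1 (φ=0.0°): x'=0.0486, y'=-0.0488
  e−x'=0.0414;  (l²−L²−(e−x')²−y'²−z²)/2L = 0.0679
  √(A²+B²)=0.3107;  θ1 = -1.4371+1.3504 ≈ -0.0868
arm 2 (φ=120.0°): x'=-0.0666, y'=-0.0177
  e−x'=0.1566;  (l²−L²−(e−x')²−y'²−z²)/2L = -0.0184
  θ2 = atan2(B,A) + arccos(C/0.3454) = 0.5238
φ3=240.0° → target in arm frame (0.0180, 0.0665)
  A=0.0720, B=-0.3079, C=(l²−L²−A²−y'²−z²)/(2L)=0.0449
  √(A²+B²)=0.3162;  θ3 = -1.3410+1.4282 ≈ 0.0872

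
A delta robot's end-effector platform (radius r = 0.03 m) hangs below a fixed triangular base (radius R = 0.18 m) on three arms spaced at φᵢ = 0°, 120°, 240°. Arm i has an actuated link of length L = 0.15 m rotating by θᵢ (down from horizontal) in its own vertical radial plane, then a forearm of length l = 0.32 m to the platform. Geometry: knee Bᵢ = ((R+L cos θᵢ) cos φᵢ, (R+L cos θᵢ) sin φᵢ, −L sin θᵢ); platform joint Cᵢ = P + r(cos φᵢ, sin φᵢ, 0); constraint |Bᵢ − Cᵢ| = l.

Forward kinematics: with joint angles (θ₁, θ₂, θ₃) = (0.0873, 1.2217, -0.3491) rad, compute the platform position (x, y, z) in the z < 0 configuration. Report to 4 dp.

S1 = (0.2994·cos0.0°, 0.2994·sin0.0°, -0.0131) = (0.2994, 0.0000, -0.0131)
arm 2 at φ=120.0°: ρ2 = 0.2013;  S2 = (-0.1007, 0.1743, -0.1410)
arm 3 at φ=240.0°: ρ3 = 0.2910;  S3 = (-0.1455, -0.2520, 0.0513)
|S₂|²−|S₁|² = -0.0294;  |S₃|²−|S₁|² = -0.0025
plane₁₂: -0.8002x+0.3487y+-0.2557z = -0.0294
Cramer: x(z) = 0.0220-0.1177z;  y(z) = -0.0339+0.4634z
sphere 1 gives Az²+Bz+C=0 with A=1.2286, B=0.0601, C=-0.0241;  B²−4AC=0.1222;  roots -0.1667, 0.1178;  negative root z = -0.1667
x = 0.0417, y = -0.1111

(0.0417, -0.1111, -0.1667)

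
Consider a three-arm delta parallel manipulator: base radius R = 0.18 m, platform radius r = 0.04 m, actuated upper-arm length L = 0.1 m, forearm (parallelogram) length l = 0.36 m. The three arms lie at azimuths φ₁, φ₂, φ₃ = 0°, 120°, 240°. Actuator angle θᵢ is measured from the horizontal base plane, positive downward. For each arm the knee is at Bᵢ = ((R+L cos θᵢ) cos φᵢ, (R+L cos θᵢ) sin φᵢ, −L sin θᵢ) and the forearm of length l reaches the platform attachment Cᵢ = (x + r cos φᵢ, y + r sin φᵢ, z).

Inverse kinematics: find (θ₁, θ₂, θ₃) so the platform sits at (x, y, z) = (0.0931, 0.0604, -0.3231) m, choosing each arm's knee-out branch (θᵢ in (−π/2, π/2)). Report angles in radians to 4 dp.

θ₁ = 0.0003, θ₂ = 0.6112, θ₃ = 1.2218

rotate P by −φ1: (0.0931, 0.0604, -0.3231)
  A cos θ + B sin θ = C:  0.0469·cos θ + -0.3231·sin θ = 0.0468
  θ1 = atan2(B,A) + arccos(C/0.3265) = 0.0003
φ2=120.0° → target in arm frame (0.0058, -0.1108)
  A=0.1342, B=-0.3231, C=(l²−L²−A²−y'²−z²)/(2L)=-0.0755
  θ2 = atan2(B,A) + arccos(C/0.3499) = 0.6112
arm 3 (φ=240.0°): x'=-0.0989, y'=0.0504
  e−x'=0.2389;  (l²−L²−(e−x')²−y'²−z²)/2L = -0.2219
  √(A²+B²)=0.4018;  θ3 = -0.9342+2.1560 ≈ 1.2218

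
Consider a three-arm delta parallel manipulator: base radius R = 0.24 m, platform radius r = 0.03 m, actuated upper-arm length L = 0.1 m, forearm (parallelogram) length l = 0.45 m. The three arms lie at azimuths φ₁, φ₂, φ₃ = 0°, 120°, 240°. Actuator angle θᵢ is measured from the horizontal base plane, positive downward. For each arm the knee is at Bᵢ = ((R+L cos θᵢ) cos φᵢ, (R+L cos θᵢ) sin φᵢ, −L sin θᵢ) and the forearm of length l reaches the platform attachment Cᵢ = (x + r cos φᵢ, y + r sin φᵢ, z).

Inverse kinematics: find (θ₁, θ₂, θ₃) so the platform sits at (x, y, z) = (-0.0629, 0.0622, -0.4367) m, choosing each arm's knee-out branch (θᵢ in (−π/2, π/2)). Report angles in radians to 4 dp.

rotate P by −φ1: (-0.0629, 0.0622, -0.4367)
  A cos θ + B sin θ = C:  0.2729·cos θ + -0.4367·sin θ = -0.3828
  γ=atan2(-0.4367,0.2729)=-1.0123;  ψ=arccos(-0.7433)=2.4087;  θ1=γ+ψ≈1.3965
arm 2 (φ=120.0°): x'=0.0853, y'=0.0234
  e−x'=0.1247;  (l²−L²−(e−x')²−y'²−z²)/2L = -0.0715
  θ2 = atan2(B,A) + arccos(C/0.4542) = 0.4362
arm 3 (φ=240.0°): x'=-0.0224, y'=-0.0856
  A=0.2324, B=-0.4367, C=(l²−L²−A²−y'²−z²)/(2L)=-0.2977
  θ3 = atan2(B,A) + arccos(C/0.4947) = 1.1349

θ₁ = 1.3965, θ₂ = 0.4362, θ₃ = 1.1349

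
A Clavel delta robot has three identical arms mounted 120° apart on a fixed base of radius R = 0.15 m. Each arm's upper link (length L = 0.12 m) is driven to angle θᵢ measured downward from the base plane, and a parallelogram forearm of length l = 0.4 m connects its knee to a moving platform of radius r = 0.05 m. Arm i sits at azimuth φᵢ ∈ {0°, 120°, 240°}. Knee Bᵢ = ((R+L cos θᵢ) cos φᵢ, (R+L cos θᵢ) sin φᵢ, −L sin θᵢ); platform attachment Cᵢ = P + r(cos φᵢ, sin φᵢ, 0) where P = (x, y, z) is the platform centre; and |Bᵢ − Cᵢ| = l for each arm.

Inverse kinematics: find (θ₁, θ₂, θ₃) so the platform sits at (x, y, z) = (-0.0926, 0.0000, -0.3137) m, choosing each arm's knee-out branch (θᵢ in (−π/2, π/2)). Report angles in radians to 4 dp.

θ₁ = 0.4361, θ₂ = -0.3493, θ₃ = -0.3493

φ1=0.0° → target in arm frame (-0.0926, 0.0000)
  e−x'=0.1926;  (l²−L²−(e−x')²−y'²−z²)/2L = 0.0421
  √(A²+B²)=0.3681;  θ1 = -1.0202+1.4562 ≈ 0.4361
rotate P by −φ2: (0.0463, 0.0802, -0.3137)
  A=0.0537, B=-0.3137, C=(l²−L²−A²−y'²−z²)/(2L)=0.1578
  √(A²+B²)=0.3183;  θ2 = -1.4013+1.0519 ≈ -0.3493
arm 3 (φ=240.0°): x'=0.0463, y'=-0.0802
  A cos θ + B sin θ = C:  0.0537·cos θ + -0.3137·sin θ = 0.1578
  θ3 = atan2(B,A) + arccos(C/0.3183) = -0.3493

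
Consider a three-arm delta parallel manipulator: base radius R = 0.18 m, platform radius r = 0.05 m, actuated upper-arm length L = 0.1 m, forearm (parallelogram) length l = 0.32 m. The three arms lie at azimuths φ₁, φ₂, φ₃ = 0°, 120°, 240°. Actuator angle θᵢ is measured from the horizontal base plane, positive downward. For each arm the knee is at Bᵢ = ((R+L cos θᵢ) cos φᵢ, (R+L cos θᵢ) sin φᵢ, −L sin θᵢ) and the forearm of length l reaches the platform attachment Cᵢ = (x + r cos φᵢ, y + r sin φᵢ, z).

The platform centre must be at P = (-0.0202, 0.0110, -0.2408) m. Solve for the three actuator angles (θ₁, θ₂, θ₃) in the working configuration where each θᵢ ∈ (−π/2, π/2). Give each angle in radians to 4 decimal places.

rotate P by −φ1: (-0.0202, 0.0110, -0.2408)
  e−x'=0.1502;  (l²−L²−(e−x')²−y'²−z²)/2L = 0.0587
  γ=atan2(-0.2408,0.1502)=-1.0131;  ψ=arccos(0.2067)=1.3626;  θ1=γ+ψ≈0.3495
rotate P by −φ2: (0.0196, 0.0120, -0.2408)
  A=0.1104, B=-0.2408, C=(l²−L²−A²−y'²−z²)/(2L)=0.1104
  √(A²+B²)=0.2649;  θ2 = -1.1410+1.1407 ≈ -0.0003
φ3=240.0° → target in arm frame (0.0006, -0.0230)
  e−x'=0.1294;  (l²−L²−(e−x')²−y'²−z²)/2L = 0.0857
  γ=atan2(-0.2408,0.1294)=-1.0776;  ψ=arccos(0.3134)=1.2520;  θ3=γ+ψ≈0.1744

θ₁ = 0.3495, θ₂ = -0.0003, θ₃ = 0.1744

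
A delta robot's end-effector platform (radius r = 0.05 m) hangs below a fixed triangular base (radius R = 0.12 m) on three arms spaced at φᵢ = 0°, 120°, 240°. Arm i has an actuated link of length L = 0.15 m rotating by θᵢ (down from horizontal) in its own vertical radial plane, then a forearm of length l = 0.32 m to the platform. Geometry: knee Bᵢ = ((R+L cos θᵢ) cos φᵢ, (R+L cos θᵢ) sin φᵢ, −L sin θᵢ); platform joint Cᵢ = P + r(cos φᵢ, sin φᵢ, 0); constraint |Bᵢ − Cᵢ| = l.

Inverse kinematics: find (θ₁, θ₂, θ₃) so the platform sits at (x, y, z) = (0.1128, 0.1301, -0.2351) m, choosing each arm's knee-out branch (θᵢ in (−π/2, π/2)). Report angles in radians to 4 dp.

θ₁ = -0.2621, θ₂ = 0.0873, θ₃ = 1.1343

rotate P by −φ1: (0.1128, 0.1301, -0.2351)
  A cos θ + B sin θ = C:  -0.0428·cos θ + -0.2351·sin θ = 0.0196
  √(A²+B²)=0.2390;  θ1 = -1.7509+1.4888 ≈ -0.2621
arm 2 (φ=120.0°): x'=0.0563, y'=-0.1627
  e−x'=0.0137;  (l²−L²−(e−x')²−y'²−z²)/2L = -0.0068
  γ=atan2(-0.2351,0.0137)=-1.5125;  ψ=arccos(-0.0289)=1.5997;  θ2=γ+ψ≈0.0873
φ3=240.0° → target in arm frame (-0.1691, 0.0326)
  A=0.2391, B=-0.2351, C=(l²−L²−A²−y'²−z²)/(2L)=-0.1120
  γ=atan2(-0.2351,0.2391)=-0.7770;  ψ=arccos(-0.3339)=1.9113;  θ3=γ+ψ≈1.1343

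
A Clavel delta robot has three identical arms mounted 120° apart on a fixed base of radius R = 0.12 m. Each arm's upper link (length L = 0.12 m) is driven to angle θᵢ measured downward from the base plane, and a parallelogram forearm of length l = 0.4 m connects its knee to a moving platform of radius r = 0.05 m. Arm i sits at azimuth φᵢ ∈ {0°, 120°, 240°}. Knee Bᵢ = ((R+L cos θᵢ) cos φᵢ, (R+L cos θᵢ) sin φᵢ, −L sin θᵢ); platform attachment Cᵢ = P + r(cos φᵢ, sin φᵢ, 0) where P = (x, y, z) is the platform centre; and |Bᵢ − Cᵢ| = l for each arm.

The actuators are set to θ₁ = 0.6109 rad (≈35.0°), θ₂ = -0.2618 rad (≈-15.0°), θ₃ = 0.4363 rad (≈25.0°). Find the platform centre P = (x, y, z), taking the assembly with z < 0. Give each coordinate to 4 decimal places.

(-0.0853, 0.0947, -0.3633)

φ1=0.0°: virtual centre (0.1683, 0.0000, -0.0688), radius l
φ2=120.0°: virtual centre (-0.0930, 0.1610, 0.0311), radius l
φ3=240.0°: virtual centre (-0.0894, -0.1548, -0.0507), radius l
eliminate P² terms by subtracting sphere 1 from 2 and 3
plane₁₂: -0.5225x+0.3220y+0.1998z = 0.0025
det = 0.3277;  x = -0.0038+0.2244z,  y = 0.0015+-0.2564z
into |P−centre ₁|² = l²: 1.1161z² + 0.0597z + -0.1257 = 0;  Δ = 0.5645;  z = -0.3633 or 0.3099 → z<0 root = -0.3633
x = -0.0853, y = 0.0947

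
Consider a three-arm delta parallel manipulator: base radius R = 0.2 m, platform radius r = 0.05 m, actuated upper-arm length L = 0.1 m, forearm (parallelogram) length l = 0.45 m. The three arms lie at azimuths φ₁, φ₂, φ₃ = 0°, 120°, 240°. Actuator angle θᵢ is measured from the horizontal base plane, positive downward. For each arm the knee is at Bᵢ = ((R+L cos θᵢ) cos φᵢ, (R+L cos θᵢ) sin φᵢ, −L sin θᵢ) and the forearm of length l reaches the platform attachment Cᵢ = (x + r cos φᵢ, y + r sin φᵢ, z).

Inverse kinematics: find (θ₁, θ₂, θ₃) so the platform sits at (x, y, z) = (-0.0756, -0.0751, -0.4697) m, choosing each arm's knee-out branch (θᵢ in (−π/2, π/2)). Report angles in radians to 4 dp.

arm 1 (φ=0.0°): x'=-0.0756, y'=-0.0751
  A=0.2256, B=-0.4697, C=(l²−L²−A²−y'²−z²)/(2L)=-0.4233
  θ1 = atan2(B,A) + arccos(C/0.5211) = 1.3959
arm 2 (φ=120.0°): x'=-0.0272, y'=0.1030
  e−x'=0.1772;  (l²−L²−(e−x')²−y'²−z²)/2L = -0.3507
  √(A²+B²)=0.5020;  θ2 = -1.2100+2.3443 ≈ 1.1343
arm 3 (φ=240.0°): x'=0.1028, y'=-0.0279
  A=0.0472, B=-0.4697, C=(l²−L²−A²−y'²−z²)/(2L)=-0.1556
  √(A²+B²)=0.4721;  θ3 = -1.4707+1.9067 ≈ 0.4360

θ₁ = 1.3959, θ₂ = 1.1343, θ₃ = 0.4360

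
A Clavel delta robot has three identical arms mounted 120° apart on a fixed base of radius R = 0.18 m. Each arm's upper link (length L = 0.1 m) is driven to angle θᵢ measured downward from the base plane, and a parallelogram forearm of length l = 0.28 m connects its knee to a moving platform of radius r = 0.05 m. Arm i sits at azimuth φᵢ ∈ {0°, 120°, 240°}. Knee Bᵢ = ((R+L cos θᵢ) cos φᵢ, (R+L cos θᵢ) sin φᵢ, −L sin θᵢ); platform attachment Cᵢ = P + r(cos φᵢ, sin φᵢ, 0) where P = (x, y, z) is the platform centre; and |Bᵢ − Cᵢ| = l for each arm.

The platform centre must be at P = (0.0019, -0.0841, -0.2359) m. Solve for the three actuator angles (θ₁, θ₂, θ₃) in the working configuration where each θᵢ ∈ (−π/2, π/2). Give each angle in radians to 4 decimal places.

rotate P by −φ1: (0.0019, -0.0841, -0.2359)
  A cos θ + B sin θ = C:  0.1281·cos θ + -0.2359·sin θ = -0.0537
  θ1 = atan2(B,A) + arccos(C/0.2684) = 0.6987
arm 2 (φ=120.0°): x'=-0.0738, y'=0.0404
  A=0.2038, B=-0.2359, C=(l²−L²−A²−y'²−z²)/(2L)=-0.1520
  √(A²+B²)=0.3117;  θ2 = -0.8583+2.0803 ≈ 1.2220
arm 3 (φ=240.0°): x'=0.0719, y'=0.0437
  A=0.0581, B=-0.2359, C=(l²−L²−A²−y'²−z²)/(2L)=0.0373
  √(A²+B²)=0.2430;  θ3 = -1.3292+1.4166 ≈ 0.0873

θ₁ = 0.6987, θ₂ = 1.2220, θ₃ = 0.0873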